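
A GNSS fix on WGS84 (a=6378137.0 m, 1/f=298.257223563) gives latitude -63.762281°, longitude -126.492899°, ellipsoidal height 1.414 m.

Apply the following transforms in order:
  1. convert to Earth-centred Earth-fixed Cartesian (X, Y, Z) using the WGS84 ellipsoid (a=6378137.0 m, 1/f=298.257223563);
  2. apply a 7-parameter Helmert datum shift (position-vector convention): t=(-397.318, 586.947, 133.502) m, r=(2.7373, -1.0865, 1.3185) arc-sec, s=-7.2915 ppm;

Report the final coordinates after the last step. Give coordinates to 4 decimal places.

X=-1681846.8772 m, Y=-2272346.1456 m, Z=-5697914.0327 m

start: φ=-63.762281°, λ=-126.492899°, h=1.414 m
→ ECEF (a=6378137.000, f=1/298.257223563): X=-1681506.3638, Y=-2273014.5349, Z=-5698050.0603
→ Helmert 7p (PV): X=-1681846.8772, Y=-2272346.1456, Z=-5697914.0327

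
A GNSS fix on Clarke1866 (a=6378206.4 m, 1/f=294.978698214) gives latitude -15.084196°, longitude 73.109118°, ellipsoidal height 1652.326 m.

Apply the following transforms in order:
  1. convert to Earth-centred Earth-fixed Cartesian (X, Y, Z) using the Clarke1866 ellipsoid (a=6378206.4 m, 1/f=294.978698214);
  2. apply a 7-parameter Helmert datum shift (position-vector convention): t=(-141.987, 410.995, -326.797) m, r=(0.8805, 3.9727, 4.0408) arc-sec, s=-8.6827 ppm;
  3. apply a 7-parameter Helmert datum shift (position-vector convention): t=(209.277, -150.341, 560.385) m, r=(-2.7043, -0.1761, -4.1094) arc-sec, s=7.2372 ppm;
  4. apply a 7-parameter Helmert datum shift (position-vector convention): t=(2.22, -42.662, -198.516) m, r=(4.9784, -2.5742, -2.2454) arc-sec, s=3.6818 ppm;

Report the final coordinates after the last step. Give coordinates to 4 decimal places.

start: φ=-15.084196°, λ=73.109118°, h=1652.326 m
→ ECEF (a=6378206.400, f=1/294.978698214): X=1790208.5883, Y=5895643.2421, Z=-1649425.9081
→ Helmert 7p (PV): X=1789903.7927, Y=5896045.1585, Z=-1649747.6961
→ Helmert 7p (PV): X=1790244.8995, Y=5895880.1983, Z=-1649275.0250
→ Helmert 7p (PV): X=1790338.4768, Y=5895879.5620, Z=-1649314.9676

X=1790338.4768 m, Y=5895879.5620 m, Z=-1649314.9676 m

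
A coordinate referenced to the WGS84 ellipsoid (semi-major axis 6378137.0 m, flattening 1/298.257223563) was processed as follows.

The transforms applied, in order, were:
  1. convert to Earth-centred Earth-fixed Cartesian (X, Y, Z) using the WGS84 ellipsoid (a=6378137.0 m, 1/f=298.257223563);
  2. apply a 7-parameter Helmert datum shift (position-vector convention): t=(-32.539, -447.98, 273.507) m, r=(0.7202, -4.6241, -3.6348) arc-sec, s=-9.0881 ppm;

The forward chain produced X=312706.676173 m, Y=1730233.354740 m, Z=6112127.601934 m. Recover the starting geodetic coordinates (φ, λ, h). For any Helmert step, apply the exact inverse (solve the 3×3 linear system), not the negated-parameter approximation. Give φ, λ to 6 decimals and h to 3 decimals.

start: X=312706.6762, Y=1730233.3547, Z=6112127.6019 m
→ Helmert⁻¹: X=312848.5767, Y=1730723.9170, Z=6111896.5840
→ geod (Bowring, a=6378137.000): φ=74.04814800°, λ=79.75376000°, h=1538.0810 m

φ=74.048148°, λ=79.753760°, h=1538.081 m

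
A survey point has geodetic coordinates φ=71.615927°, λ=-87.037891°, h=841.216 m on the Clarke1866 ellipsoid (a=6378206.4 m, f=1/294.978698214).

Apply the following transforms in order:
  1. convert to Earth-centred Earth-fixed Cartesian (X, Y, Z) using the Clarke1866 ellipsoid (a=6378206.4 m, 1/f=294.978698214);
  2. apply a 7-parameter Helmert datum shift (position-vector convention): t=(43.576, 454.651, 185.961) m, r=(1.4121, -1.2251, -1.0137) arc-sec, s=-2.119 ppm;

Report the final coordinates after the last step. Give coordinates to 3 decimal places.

X=104279.698 m, Y=-2014903.131 m, Z=6031082.268 m

start: φ=71.615927°, λ=-87.037891°, h=841.216 m
→ ECEF (a=6378206.400, f=1/294.978698214): X=104282.0675, Y=-2015320.2524, Z=6030922.2645
→ Helmert 7p (PV): X=104279.6978, Y=-2014903.1313, Z=6031082.2683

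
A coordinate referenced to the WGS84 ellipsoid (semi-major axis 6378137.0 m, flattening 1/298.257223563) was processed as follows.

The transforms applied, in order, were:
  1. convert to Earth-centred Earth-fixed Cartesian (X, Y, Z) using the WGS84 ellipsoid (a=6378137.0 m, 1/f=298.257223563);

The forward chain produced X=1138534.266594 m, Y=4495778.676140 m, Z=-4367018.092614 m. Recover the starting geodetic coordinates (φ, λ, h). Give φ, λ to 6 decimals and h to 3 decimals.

start: X=1138534.2666, Y=4495778.6761, Z=-4367018.0926 m
→ geod (Bowring, a=6378137.000): φ=-43.47024100°, λ=75.78889300°, h=2115.2090 m

φ=-43.470241°, λ=75.788893°, h=2115.209 m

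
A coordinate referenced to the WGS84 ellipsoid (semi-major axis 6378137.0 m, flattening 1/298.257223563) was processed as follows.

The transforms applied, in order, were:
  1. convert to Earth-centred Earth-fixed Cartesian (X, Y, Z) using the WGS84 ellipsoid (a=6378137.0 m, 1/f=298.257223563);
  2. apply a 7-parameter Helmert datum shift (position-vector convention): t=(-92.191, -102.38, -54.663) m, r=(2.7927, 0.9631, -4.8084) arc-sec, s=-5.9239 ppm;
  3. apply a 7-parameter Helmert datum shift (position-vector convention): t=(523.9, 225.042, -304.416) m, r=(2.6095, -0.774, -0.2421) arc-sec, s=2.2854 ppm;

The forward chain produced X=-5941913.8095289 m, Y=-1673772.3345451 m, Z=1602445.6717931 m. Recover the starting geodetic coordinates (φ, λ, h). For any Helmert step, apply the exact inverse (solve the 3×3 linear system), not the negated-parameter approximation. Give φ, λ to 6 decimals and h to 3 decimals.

φ=14.648155°, λ=-164.267017°, h=1516.932 m

start: X=-5941913.8095, Y=-1673772.3345, Z=1602445.6718 m
→ Helmert⁻¹: X=-5942416.1495, Y=-1673980.2484, Z=1602789.9014
→ Helmert⁻¹: X=-5942327.6205, Y=-1674004.6090, Z=1602848.9784
→ geod (Bowring, a=6378137.000): φ=14.64815500°, λ=-164.26701700°, h=1516.9320 m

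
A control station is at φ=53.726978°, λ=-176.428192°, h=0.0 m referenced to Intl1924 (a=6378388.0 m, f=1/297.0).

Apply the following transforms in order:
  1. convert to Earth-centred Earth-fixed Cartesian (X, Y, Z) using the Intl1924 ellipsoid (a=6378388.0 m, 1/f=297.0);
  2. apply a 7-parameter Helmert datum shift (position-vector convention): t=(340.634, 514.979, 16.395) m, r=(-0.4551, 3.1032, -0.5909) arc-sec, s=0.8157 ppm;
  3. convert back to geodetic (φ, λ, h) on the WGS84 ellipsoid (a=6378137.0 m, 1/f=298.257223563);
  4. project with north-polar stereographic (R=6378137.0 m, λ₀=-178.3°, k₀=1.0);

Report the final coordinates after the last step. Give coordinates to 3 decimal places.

start: φ=53.726978°, λ=-176.428192°, h=0.000 m
→ ECEF (a=6378388.000, f=1/297.0): X=-3774594.1889, Y=-235612.7800, Z=5118926.6130
→ Helmert 7p (PV): X=-3774180.2958, Y=-235075.8855, Z=5119004.4912
→ geod (Bowring, a=6378137.000): φ=53.72984234°, λ=-176.43592033°, h=-9.6890 m
→ stereo (R=6378137.0, λ₀=-178.3°): E=135905.7119, N=-4175828.0182

E=135905.712 m, N=-4175828.018 m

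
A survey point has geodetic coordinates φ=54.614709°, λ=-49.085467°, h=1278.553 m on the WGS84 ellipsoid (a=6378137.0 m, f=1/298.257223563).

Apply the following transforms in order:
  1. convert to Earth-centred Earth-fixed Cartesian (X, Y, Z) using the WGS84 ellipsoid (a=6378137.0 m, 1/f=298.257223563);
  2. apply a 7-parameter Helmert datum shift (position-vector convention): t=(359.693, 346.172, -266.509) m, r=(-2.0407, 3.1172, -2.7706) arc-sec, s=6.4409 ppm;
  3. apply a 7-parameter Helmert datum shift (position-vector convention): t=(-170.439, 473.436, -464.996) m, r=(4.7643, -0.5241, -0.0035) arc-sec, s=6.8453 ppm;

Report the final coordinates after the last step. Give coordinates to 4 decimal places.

X=2425061.1404 m, Y=-2797163.9933 m, Z=5176976.7910 m

start: φ=54.614709°, λ=-49.085467°, h=1278.553 m
→ ECEF (a=6378137.000, f=1/298.257223563): X=2424812.2024, Y=-2797845.4555, Z=5177706.9248
→ Helmert 7p (PV): X=2425228.1810, Y=-2797498.6486, Z=5177464.8004
→ Helmert 7p (PV): X=2425061.1404, Y=-2797163.9933, Z=5176976.7910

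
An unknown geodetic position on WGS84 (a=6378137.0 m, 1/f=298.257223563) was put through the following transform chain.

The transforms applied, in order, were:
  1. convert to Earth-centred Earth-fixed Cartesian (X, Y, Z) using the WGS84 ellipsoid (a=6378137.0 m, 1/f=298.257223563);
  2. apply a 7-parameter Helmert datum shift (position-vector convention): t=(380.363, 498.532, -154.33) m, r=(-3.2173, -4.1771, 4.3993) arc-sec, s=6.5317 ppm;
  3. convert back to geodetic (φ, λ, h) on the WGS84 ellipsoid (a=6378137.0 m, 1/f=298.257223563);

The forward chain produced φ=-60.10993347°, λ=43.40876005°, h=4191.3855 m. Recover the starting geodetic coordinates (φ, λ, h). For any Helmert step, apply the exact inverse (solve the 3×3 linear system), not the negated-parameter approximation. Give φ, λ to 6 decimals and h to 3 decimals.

φ=-60.114286°, λ=43.408227°, h=3707.668 m

start: φ=-60.109933°, λ=43.408760°, h=4191.385 m
→ ECEF (a=6378137.000, f=1/298.257223563): X=2316406.7149, Y=2191187.9049, Z=-5510224.8357
→ Helmert⁻¹: X=2315946.3640, Y=2190711.6139, Z=-5510047.2459
→ geod (Bowring, a=6378137.000): φ=-60.11428600°, λ=43.40822700°, h=3707.6680 m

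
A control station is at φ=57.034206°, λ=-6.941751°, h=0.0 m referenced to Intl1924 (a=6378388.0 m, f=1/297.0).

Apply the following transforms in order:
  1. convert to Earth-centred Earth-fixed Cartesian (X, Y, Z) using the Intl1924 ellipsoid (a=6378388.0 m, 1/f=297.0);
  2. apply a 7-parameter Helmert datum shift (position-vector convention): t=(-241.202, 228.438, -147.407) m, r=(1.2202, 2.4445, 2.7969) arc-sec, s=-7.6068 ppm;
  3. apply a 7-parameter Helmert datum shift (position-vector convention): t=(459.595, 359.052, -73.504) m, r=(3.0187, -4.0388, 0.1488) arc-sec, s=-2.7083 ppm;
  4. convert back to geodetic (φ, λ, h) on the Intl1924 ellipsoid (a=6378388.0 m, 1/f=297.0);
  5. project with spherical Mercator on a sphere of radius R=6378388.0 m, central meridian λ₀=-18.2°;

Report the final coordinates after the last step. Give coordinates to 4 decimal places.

E=1254312.1429 m, N=7767034.3829 m

start: φ=57.034206°, λ=-6.941751°, h=0.000 m
→ ECEF (a=6378388.000, f=1/297.0): X=3453463.7239, Y=-420468.6213, Z=5328085.0025
→ Helmert 7p (PV): X=3453265.0976, Y=-420221.6762, Z=5327853.6509
→ Helmert 7p (PV): X=3453611.3207, Y=-419936.9682, Z=5327827.1845
→ geod (Bowring, a=6378388.000): φ=57.03232619°, λ=-6.93276571°, h=-171.5211 m
→ merc (R=6378388.0, λ₀=-18.2°): E=1254312.1429, N=7767034.3829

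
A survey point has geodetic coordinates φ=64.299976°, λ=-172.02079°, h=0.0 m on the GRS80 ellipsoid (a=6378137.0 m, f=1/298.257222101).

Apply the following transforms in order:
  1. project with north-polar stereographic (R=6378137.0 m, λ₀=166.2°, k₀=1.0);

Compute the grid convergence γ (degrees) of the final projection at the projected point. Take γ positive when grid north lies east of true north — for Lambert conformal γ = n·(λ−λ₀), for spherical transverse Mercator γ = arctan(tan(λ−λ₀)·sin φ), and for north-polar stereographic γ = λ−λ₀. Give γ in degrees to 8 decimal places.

start: φ=64.299976°, λ=-172.020790°, h=0.000 m
→ into stereo (λ₀=166.2°): φ=64.29997600°, λ−λ₀=21.77921000°
convergence γ = 21.77921000°

21.77921000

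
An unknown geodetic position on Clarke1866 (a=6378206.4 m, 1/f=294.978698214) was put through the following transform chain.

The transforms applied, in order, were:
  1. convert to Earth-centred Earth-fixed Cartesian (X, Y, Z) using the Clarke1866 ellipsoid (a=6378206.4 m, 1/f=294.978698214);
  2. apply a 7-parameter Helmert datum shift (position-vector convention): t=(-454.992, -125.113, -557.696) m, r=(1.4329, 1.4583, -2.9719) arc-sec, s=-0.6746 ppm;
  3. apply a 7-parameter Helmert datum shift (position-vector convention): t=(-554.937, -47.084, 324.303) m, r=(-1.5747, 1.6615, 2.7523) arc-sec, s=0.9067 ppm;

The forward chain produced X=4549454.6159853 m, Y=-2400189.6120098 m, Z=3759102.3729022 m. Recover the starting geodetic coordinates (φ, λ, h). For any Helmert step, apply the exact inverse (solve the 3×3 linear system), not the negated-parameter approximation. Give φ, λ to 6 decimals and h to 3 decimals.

φ=36.343210°, λ=-27.808433°, h=1111.340 m

start: X=4549454.6160, Y=-2400189.6120, Z=3759102.3729 m
→ Helmert⁻¹: X=4549943.1222, Y=-2400229.7601, Z=3758792.9882
→ Helmert⁻¹: X=4550409.1846, Y=-2400014.5869, Z=3759402.0645
→ geod (Bowring, a=6378206.400): φ=36.34321000°, λ=-27.80843300°, h=1111.3400 m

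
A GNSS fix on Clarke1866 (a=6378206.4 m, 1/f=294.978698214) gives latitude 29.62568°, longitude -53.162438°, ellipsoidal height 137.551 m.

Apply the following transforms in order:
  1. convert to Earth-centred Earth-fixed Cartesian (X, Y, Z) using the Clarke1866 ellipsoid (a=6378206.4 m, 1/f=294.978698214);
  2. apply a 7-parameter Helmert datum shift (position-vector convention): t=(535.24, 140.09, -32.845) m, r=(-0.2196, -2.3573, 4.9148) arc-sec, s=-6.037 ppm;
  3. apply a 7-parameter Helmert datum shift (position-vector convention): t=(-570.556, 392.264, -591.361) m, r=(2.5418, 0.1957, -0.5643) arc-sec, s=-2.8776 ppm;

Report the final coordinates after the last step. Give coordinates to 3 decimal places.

start: φ=29.625680°, λ=-53.162438°, h=137.551 m
→ ECEF (a=6378206.400, f=1/294.978698214): X=3326963.7284, Y=-4441171.1683, Z=3134268.3410
→ Helmert 7p (PV): X=3327548.8856, Y=-4440921.6570, Z=3134259.3247
→ Helmert 7p (PV): X=3326959.5785, Y=-4440564.3406, Z=3133601.0621

X=3326959.578 m, Y=-4440564.341 m, Z=3133601.062 m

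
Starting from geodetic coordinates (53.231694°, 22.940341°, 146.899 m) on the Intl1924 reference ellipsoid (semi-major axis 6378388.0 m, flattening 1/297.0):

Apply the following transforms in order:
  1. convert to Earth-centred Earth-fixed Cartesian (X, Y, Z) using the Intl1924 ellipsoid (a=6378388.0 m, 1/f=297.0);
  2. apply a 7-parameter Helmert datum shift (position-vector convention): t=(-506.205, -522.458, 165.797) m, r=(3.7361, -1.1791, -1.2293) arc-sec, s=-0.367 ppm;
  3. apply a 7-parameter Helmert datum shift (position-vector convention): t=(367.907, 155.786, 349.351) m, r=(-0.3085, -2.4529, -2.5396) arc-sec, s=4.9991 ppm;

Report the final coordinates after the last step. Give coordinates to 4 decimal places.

start: φ=53.231694°, λ=22.940341°, h=146.899 m
→ ECEF (a=6378388.000, f=1/297.0): X=3523709.3094, Y=1491397.6398, Z=5086238.8767
→ Helmert 7p (PV): X=3523181.6245, Y=1490761.5062, Z=5086449.9640
→ Helmert 7p (PV): X=3523525.0108, Y=1490888.9735, Z=5086864.4108

X=3523525.0108 m, Y=1490888.9735 m, Z=5086864.4108 m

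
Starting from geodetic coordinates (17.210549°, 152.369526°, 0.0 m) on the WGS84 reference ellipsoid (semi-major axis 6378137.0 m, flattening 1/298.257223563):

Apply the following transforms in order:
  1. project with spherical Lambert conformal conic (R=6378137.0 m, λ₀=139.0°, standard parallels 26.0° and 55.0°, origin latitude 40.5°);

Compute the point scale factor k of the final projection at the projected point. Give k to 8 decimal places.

start: φ=17.210549°, λ=152.369526°, h=0.000 m
→ into lcc (λ₀=139.0°): φ=17.21054900°, λ−λ₀=13.36952600°
scale k = 1.04874408

1.04874408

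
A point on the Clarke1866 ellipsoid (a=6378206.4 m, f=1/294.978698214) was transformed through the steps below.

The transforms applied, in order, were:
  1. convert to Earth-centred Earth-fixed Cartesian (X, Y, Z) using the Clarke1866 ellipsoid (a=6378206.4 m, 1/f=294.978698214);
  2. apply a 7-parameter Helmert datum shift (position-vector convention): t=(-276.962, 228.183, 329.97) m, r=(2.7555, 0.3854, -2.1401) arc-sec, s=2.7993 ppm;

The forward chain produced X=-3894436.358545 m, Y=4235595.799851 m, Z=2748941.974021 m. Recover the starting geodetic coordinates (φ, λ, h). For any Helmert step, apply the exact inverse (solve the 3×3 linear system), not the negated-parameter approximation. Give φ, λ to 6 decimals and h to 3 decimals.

start: X=-3894436.3585, Y=4235595.7999, Z=2748941.9740 m
→ Helmert⁻¹: X=-3894197.5751, Y=4235352.0744, Z=2748540.4534
→ geod (Bowring, a=6378206.400): φ=25.68611600°, λ=132.59700700°, h=2147.9200 m

φ=25.686116°, λ=132.597007°, h=2147.920 m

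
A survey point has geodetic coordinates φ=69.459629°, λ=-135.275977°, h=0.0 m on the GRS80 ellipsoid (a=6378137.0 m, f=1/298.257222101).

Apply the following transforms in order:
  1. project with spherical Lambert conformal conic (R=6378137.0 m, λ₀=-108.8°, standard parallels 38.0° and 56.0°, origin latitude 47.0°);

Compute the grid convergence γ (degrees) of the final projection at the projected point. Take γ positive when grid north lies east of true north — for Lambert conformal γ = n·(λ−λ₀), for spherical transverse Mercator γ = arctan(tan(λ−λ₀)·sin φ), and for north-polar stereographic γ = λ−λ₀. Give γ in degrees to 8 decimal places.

-19.44431998

start: φ=69.459629°, λ=-135.275977°, h=0.000 m
→ into lcc (λ₀=-108.8°): φ=69.45962900°, λ−λ₀=-26.47597700°
convergence γ = -19.44431998°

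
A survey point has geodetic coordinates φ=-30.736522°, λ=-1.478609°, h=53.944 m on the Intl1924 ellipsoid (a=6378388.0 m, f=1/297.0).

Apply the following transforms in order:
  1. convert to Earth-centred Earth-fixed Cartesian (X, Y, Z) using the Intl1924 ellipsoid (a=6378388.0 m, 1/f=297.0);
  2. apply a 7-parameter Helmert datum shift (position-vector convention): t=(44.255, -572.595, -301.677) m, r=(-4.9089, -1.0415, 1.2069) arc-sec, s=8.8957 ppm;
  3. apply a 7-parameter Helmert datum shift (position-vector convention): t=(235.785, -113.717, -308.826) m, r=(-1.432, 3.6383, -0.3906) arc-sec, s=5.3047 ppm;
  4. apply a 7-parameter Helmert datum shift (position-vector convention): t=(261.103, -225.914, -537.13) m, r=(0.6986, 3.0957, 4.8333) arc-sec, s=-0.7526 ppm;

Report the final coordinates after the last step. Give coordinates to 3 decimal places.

start: φ=-30.736522°, λ=-1.478609°, h=53.944 m
→ ECEF (a=6378388.000, f=1/297.0): X=5485433.8525, Y=-141591.8059, Z=-3240895.0377
→ Helmert 7p (PV): X=5485544.0972, Y=-142210.6945, Z=-3241194.4770
→ Helmert 7p (PV): X=5485751.5404, Y=-142358.0560, Z=-3241616.2691
→ Helmert 7p (PV): X=5485963.1993, Y=-142444.3391, Z=-3242233.7738

X=5485963.199 m, Y=-142444.339 m, Z=-3242233.774 m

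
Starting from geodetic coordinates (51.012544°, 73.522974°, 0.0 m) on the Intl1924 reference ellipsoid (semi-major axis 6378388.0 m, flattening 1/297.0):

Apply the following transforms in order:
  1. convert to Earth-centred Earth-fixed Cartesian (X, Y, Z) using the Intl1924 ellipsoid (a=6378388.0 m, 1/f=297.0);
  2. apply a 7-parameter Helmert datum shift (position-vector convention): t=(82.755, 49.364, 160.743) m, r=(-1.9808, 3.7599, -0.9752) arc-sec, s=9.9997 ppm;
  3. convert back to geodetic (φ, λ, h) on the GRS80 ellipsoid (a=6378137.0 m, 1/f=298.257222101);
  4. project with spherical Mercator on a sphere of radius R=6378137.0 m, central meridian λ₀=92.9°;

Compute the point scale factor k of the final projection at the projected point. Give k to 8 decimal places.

1.58940388

start: φ=51.012544°, λ=73.522974°, h=0.000 m
→ ECEF (a=6378388.000, f=1/297.0): X=1140519.0644, Y=3856004.8644, Z=4934518.7038
→ Helmert 7p (PV): X=1140721.4051, Y=3856134.7826, Z=4934670.9700
→ geod (Bowring, a=6378137.000): φ=51.01132992°, λ=73.52073446°, h=428.7172 m
→ into merc (λ₀=92.9°): φ=51.01132992°, λ−λ₀=-19.37926554°
scale k = 1.58940388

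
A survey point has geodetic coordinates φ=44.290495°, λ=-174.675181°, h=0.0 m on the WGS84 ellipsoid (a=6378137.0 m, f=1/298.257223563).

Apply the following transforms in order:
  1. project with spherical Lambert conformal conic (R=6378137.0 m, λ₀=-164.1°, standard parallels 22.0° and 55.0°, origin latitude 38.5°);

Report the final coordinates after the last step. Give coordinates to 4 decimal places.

start: φ=44.290495°, λ=-174.675181°, h=0.000 m
→ lcc (R=6378137.0, λ₀=-164.1°): E=-809242.3529, N=665849.6872

E=-809242.3529 m, N=665849.6872 m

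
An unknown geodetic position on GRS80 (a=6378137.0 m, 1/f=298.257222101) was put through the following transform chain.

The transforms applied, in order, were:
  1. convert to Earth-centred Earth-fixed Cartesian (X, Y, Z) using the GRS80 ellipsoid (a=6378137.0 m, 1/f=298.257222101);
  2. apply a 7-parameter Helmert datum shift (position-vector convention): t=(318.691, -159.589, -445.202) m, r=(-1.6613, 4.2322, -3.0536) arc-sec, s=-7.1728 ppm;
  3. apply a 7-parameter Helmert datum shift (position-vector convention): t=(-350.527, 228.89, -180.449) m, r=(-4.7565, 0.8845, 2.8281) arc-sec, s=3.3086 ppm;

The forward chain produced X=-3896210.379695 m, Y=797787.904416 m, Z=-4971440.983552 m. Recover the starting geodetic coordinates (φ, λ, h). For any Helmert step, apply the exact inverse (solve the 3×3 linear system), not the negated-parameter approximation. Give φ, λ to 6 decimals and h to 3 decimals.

start: X=-3896210.3797, Y=797787.9044, Z=-4971440.9836 m
→ Helmert⁻¹: X=-3895814.7077, Y=797724.4289, Z=-4971242.3970
→ Helmert⁻¹: X=-3896071.1625, Y=797872.0992, Z=-4970906.3642
→ geod (Bowring, a=6378137.000): φ=-51.52632000°, λ=168.42648200°, h=921.6010 m

φ=-51.526320°, λ=168.426482°, h=921.601 m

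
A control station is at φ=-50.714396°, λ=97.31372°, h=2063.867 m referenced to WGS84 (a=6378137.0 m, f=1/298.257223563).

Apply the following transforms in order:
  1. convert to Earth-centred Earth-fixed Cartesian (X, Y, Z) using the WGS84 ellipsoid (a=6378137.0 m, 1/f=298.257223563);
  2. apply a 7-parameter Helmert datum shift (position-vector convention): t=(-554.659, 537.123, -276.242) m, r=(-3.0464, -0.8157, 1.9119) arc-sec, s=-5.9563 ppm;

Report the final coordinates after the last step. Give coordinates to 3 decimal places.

X=-515885.709 m, Y=4015480.583 m, Z=-4915394.023 m

start: φ=-50.714396°, λ=97.313720°, h=2063.867 m
→ ECEF (a=6378137.000, f=1/298.257223563): X=-515316.3408, Y=4015044.7435, Z=-4915085.7195
→ Helmert 7p (PV): X=-515885.7090, Y=4015480.5829, Z=-4915394.0229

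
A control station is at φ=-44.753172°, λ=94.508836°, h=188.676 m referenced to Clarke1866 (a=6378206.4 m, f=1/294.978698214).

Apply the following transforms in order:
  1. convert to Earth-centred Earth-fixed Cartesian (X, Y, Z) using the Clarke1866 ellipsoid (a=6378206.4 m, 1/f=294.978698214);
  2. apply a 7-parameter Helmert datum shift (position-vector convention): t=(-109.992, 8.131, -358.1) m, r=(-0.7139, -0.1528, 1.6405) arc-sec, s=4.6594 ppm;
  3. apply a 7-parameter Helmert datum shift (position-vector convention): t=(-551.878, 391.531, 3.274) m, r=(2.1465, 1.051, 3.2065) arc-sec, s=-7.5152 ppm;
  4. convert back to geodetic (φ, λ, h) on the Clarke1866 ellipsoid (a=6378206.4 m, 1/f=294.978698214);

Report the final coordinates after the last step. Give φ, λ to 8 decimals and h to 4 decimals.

start: φ=-44.753172°, λ=94.508836°, h=188.676 m
→ ECEF (a=6378206.400, f=1/294.978698214): X=-356683.1079, Y=4523170.3608, Z=-4467840.7340
→ Helmert 7p (PV): X=-356827.4266, Y=4523181.2666, Z=-4468235.5708
→ Helmert 7p (PV): X=-357469.7051, Y=4523579.7564, Z=-4468149.8287
→ geod (Bowring, a=6378206.400): φ=-44.75216945°, λ=94.51833099°, h=740.0847 m

φ=-44.75216945°, λ=94.51833099°, h=740.0847 m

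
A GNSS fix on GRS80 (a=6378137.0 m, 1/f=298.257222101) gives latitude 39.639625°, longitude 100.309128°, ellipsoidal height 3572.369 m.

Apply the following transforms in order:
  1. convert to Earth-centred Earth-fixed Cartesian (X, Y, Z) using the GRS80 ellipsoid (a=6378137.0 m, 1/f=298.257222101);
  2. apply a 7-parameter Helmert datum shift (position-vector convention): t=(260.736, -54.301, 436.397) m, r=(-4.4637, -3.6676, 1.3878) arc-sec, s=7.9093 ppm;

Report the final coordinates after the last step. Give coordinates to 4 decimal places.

start: φ=39.639625°, λ=100.309128°, h=3572.369 m
→ ECEF (a=6378137.000, f=1/298.257222101): X=-880671.6749, Y=4841638.5007, Z=4049532.2787
→ Helmert 7p (PV): X=-880522.4858, Y=4841704.2034, Z=4049880.2684

X=-880522.4858 m, Y=4841704.2034 m, Z=4049880.2684 m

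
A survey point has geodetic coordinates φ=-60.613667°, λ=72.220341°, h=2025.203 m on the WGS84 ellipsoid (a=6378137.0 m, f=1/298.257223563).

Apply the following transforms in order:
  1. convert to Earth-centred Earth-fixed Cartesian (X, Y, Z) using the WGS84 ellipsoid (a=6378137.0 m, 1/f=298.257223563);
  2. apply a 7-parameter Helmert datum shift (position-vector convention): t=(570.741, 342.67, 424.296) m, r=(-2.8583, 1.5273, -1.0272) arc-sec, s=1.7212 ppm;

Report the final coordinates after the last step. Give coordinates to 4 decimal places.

X=958972.1758 m, Y=2989058.5750 m, Z=-5535744.3620 m

start: φ=-60.613667°, λ=72.220341°, h=2025.203 m
→ ECEF (a=6378137.000, f=1/298.257223563): X=958425.8935, Y=2988792.2500, Z=-5536110.6155
→ Helmert 7p (PV): X=958972.1758, Y=2989058.5750, Z=-5535744.3620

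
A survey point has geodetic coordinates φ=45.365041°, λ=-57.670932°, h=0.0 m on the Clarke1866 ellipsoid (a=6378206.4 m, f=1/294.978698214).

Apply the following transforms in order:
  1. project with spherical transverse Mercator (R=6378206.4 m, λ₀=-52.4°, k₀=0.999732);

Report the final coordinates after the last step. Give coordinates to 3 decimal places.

E=-412134.231 m, N=5062223.601 m

start: φ=45.365041°, λ=-57.670932°, h=0.000 m
→ tm (R=6378206.4, λ₀=-52.4°): E=-412134.2310, N=5062223.6010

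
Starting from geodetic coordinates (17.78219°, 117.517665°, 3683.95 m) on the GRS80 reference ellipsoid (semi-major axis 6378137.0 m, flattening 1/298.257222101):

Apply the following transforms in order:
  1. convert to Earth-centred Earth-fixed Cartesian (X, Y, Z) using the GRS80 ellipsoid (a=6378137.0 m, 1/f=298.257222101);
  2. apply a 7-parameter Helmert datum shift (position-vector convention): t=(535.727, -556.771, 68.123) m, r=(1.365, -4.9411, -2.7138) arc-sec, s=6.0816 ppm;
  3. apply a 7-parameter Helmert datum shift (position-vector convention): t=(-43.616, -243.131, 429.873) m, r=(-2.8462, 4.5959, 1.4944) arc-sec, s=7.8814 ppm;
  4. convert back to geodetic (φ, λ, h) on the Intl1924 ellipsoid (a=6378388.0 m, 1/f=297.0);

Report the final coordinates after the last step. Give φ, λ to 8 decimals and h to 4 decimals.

φ=17.78912182°, λ=117.51666235°, h=2790.5499 m

start: φ=17.782190°, λ=117.517665°, h=3683.950 m
→ ECEF (a=6378137.000, f=1/298.257222101): X=-2808550.0815, Y=5391115.6419, Z=1936568.3015
→ Helmert 7p (PV): X=-2808006.8953, Y=5390615.7938, Z=1936616.5994
→ Helmert 7p (PV): X=-2808068.5468, Y=5390421.5272, Z=1937049.9184
→ geod (Bowring, a=6378388.000): φ=17.78912182°, λ=117.51666235°, h=2790.5499 m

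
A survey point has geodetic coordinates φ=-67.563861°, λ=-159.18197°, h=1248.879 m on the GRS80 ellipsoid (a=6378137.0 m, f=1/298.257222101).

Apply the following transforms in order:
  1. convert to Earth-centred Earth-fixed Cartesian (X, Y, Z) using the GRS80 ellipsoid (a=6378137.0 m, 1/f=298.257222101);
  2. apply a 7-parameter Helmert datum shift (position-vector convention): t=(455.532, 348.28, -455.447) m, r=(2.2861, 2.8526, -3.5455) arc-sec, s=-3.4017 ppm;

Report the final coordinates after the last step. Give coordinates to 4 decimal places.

X=-2281929.0690 m, Y=-867329.3711 m, Z=-5874267.1175 m

start: φ=-67.563861°, λ=-159.181970°, h=1248.879 m
→ ECEF (a=6378137.000, f=1/298.257222101): X=-2282296.2144, Y=-867784.9351, Z=-5873853.5973
→ Helmert 7p (PV): X=-2281929.0690, Y=-867329.3711, Z=-5874267.1175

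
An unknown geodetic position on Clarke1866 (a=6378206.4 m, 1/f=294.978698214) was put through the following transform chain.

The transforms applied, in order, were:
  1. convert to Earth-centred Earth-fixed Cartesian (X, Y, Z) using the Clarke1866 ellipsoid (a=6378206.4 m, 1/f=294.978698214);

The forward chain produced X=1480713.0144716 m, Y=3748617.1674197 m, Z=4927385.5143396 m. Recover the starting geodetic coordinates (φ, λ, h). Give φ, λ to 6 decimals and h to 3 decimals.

start: X=1480713.0145, Y=3748617.1674, Z=4927385.5143 m
→ geod (Bowring, a=6378206.400): φ=50.90834600°, λ=68.44585800°, h=603.1290 m

φ=50.908346°, λ=68.445858°, h=603.129 m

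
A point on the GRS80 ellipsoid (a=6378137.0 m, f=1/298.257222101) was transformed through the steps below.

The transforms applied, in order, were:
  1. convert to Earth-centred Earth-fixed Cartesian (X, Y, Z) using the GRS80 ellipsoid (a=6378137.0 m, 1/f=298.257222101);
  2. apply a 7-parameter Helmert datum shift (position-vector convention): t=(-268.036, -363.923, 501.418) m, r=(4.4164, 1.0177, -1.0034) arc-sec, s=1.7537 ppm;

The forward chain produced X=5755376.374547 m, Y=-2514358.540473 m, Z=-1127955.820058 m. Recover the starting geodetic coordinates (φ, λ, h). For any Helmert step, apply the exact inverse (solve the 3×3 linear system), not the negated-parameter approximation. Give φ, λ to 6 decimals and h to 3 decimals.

start: X=5755376.3745, Y=-2514358.5405, Z=-1127955.8201 m
→ Helmert⁻¹: X=5755652.1138, Y=-2513986.3696, Z=-1128373.0332
→ geod (Bowring, a=6378137.000): φ=-10.25203900°, λ=-23.59501600°, h=3826.6590 m

φ=-10.252039°, λ=-23.595016°, h=3826.659 m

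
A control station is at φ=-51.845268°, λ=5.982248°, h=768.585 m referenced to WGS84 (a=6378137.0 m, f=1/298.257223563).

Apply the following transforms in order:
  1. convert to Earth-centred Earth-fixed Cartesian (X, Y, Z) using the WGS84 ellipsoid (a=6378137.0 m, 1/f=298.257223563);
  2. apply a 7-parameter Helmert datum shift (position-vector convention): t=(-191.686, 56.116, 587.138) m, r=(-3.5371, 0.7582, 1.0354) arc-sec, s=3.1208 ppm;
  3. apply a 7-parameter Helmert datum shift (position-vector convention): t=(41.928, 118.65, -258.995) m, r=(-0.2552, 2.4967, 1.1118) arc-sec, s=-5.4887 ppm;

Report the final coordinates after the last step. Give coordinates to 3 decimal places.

start: φ=-51.845268°, λ=5.982248°, h=768.585 m
→ ECEF (a=6378137.000, f=1/298.257223563): X=3927482.3988, Y=411564.7764, Z=-4992789.9430
→ Helmert 7p (PV): X=3927282.5509, Y=411556.2735, Z=-4992239.8811
→ Helmert 7p (PV): X=3927240.2774, Y=411687.6566, Z=-4992519.5213

X=3927240.277 m, Y=411687.657 m, Z=-4992519.521 m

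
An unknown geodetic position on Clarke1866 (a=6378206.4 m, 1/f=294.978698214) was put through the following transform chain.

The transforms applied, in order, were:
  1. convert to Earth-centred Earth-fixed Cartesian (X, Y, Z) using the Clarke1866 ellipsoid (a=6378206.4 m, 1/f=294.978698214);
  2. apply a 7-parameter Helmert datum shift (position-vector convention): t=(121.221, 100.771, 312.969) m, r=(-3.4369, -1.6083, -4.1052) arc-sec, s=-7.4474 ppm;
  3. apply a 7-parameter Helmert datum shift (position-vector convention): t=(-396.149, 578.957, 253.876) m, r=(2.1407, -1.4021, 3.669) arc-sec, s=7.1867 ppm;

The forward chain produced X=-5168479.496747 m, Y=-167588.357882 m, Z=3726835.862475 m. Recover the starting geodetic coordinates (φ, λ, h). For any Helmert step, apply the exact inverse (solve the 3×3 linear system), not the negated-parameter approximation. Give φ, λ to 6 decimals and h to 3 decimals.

φ=35.962669°, λ=-178.134804°, h=2885.911 m

start: X=-5168479.4967, Y=-167588.3579, Z=3726835.8625 m
→ Helmert⁻¹: X=-5168023.8638, Y=-168035.5024, Z=3726592.0788
→ Helmert⁻¹: X=-5168151.1694, Y=-168302.4755, Z=3726344.3542
→ geod (Bowring, a=6378206.400): φ=35.96266900°, λ=-178.13480400°, h=2885.9110 m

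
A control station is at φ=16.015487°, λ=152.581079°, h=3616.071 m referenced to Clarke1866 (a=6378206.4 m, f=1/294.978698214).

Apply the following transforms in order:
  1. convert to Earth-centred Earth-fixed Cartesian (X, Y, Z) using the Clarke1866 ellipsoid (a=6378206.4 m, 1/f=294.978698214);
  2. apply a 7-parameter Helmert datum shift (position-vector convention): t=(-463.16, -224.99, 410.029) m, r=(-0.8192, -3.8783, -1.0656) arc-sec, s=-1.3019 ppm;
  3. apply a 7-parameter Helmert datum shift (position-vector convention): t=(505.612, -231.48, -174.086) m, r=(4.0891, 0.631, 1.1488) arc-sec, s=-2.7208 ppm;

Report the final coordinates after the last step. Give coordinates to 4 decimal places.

X=-5446405.5037 m, Y=2824951.4403 m, Z=1749454.1632 m

start: φ=16.015487°, λ=152.581079°, h=3616.071 m
→ ECEF (a=6378206.400, f=1/294.978698214): X=-5446441.1894, Y=2825449.2119, Z=1749266.2139
→ Helmert 7p (PV): X=-5446915.5525, Y=2825255.6281, Z=1749560.3372
→ Helmert 7p (PV): X=-5446405.5037, Y=2824951.4403, Z=1749454.1632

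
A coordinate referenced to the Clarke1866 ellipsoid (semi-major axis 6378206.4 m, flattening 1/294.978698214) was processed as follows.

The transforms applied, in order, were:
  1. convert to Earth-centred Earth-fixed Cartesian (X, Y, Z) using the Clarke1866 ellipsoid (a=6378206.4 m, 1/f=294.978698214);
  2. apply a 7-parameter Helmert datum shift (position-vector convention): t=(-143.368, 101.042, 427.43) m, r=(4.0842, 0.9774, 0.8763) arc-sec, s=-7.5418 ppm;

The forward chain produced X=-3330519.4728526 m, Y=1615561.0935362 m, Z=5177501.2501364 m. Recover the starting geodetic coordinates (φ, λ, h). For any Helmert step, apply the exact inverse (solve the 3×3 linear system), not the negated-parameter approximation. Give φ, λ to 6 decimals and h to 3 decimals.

start: X=-3330519.4729, Y=1615561.0935, Z=5177501.2501 m
→ Helmert⁻¹: X=-3330418.8902, Y=1615588.8940, Z=5177065.0936
→ geod (Bowring, a=6378206.400): φ=54.61916300°, λ=154.12193900°, h=387.4240 m

φ=54.619163°, λ=154.121939°, h=387.424 m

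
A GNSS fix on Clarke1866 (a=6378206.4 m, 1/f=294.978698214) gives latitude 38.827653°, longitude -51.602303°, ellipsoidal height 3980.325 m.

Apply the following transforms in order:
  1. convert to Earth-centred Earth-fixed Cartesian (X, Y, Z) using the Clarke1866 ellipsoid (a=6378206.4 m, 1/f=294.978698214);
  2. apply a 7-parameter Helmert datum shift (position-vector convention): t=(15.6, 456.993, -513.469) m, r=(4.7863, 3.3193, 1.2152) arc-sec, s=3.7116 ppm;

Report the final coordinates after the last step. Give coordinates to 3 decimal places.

X=3092387.135 m, Y=-3901431.367 m, Z=3979090.529 m

start: φ=38.827653°, λ=-51.602303°, h=3980.325 m
→ ECEF (a=6378206.400, f=1/294.978698214): X=3092273.0265, Y=-3901799.7480, Z=3979729.5296
→ Helmert 7p (PV): X=3092387.1349, Y=-3901431.3674, Z=3979090.5292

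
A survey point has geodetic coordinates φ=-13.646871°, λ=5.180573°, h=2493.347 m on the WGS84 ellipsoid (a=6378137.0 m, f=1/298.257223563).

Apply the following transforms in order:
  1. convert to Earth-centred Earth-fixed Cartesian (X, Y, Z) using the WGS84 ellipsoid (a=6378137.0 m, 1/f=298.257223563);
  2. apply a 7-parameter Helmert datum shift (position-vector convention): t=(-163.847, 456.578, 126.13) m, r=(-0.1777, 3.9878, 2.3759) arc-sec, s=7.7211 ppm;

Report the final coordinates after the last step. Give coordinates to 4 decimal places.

X=6176164.7757 m, Y=560508.1198 m, Z=-1495637.6751 m

start: φ=-13.646871°, λ=5.180573°, h=2493.347 m
→ ECEF (a=6378137.000, f=1/298.257223563): X=6176316.3009, Y=559977.3631, Z=-1495632.3647
→ Helmert 7p (PV): X=6176164.7757, Y=560508.1198, Z=-1495637.6751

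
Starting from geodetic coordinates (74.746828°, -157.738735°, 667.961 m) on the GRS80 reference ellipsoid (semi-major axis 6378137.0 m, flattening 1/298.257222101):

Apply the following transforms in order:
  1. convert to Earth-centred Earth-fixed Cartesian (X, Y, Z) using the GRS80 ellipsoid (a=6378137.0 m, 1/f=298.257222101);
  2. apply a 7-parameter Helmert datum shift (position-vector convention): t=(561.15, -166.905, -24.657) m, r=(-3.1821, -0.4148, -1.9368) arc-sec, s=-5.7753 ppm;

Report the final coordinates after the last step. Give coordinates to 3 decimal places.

X=-1557394.258 m, Y=-637784.171 m, Z=6131982.671 m

start: φ=74.746828°, λ=-157.738735°, h=667.961 m
→ ECEF (a=6378137.000, f=1/298.257222101): X=-1557946.0860, Y=-637730.1781, Z=6132036.0373
→ Helmert 7p (PV): X=-1557394.2581, Y=-637784.1712, Z=6131982.6713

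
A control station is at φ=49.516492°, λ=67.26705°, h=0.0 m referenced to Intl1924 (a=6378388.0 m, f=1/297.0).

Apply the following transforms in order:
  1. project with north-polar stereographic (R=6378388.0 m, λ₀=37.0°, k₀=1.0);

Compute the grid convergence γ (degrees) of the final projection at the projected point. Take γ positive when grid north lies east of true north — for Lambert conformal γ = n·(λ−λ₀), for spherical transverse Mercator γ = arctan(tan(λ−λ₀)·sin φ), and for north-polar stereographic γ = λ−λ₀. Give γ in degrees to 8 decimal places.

30.26705000

start: φ=49.516492°, λ=67.267050°, h=0.000 m
→ into stereo (λ₀=37.0°): φ=49.51649200°, λ−λ₀=30.26705000°
convergence γ = 30.26705000°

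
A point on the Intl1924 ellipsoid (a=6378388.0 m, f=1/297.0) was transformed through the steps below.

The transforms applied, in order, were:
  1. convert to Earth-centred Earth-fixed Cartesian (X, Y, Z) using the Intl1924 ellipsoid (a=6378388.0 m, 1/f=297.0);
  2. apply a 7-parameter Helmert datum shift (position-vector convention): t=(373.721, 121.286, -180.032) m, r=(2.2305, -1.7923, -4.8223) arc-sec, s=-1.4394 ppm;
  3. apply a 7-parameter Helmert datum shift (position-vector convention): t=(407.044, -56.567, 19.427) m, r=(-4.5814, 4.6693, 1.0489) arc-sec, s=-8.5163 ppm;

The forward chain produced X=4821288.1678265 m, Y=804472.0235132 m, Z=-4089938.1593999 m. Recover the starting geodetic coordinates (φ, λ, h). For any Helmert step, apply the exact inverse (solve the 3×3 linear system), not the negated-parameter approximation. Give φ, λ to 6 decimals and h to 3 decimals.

φ=-40.113303°, λ=9.475241°, h=3194.804 m

start: X=4821288.1678, Y=804472.0235, Z=-4089938.1594 m
→ Helmert⁻¹: X=4821018.8558, Y=804601.7673, Z=-4089865.4114
→ Helmert⁻¹: X=4820597.7268, Y=804550.1153, Z=-4089741.8540
→ geod (Bowring, a=6378388.000): φ=-40.11330300°, λ=9.47524100°, h=3194.8040 m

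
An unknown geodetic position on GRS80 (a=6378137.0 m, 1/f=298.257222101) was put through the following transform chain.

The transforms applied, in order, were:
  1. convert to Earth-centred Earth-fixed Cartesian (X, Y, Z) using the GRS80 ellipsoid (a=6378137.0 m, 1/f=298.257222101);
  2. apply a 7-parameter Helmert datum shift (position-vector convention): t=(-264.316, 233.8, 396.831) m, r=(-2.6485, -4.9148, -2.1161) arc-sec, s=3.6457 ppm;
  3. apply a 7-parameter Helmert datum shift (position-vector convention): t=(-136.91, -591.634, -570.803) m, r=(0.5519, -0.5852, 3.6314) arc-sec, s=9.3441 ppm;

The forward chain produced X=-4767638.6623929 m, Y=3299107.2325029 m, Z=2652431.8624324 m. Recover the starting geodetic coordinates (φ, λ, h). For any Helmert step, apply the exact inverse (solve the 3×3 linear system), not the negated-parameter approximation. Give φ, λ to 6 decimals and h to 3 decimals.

start: X=-4767638.6624, Y=3299107.2325, Z=2652431.8624 m
→ Helmert⁻¹: X=-4767391.5840, Y=3299759.0651, Z=2652982.5723
→ Helmert⁻¹: X=-4767080.5295, Y=3299430.2680, Z=2652732.0247
→ geod (Bowring, a=6378137.000): φ=24.73297200°, λ=145.31180400°, h=1181.2220 m

φ=24.732972°, λ=145.311804°, h=1181.222 m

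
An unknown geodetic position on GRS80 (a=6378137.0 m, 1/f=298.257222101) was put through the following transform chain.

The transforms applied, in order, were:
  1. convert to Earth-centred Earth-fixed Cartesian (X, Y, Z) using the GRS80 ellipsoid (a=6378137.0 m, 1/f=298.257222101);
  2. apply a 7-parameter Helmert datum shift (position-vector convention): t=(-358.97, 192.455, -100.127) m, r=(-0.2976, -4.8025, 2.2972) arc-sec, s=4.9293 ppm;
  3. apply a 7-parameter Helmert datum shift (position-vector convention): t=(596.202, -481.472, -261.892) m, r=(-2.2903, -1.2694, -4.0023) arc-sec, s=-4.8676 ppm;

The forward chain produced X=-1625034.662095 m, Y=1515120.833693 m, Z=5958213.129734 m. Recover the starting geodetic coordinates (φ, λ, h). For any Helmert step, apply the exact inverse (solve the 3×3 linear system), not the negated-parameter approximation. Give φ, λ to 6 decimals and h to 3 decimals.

start: X=-1625034.6621, Y=1515120.8337, Z=5958213.1297 m
→ Helmert⁻¹: X=-1625631.5135, Y=1515511.9781, Z=5958530.8576
→ Helmert⁻¹: X=-1625108.9196, Y=1515321.5556, Z=5958641.6369
→ geod (Bowring, a=6378137.000): φ=69.67519400°, λ=137.00220700°, h=97.3560 m

φ=69.675194°, λ=137.002207°, h=97.356 m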